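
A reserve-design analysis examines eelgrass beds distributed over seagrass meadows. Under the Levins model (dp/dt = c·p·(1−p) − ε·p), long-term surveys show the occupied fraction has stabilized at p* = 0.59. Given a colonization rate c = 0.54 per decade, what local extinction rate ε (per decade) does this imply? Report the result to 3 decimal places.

At equilibrium c(1−p*) = ε.
ε = 0.54 × (1 − 0.59) = 0.54 × 0.4100 = 0.2214.

0.221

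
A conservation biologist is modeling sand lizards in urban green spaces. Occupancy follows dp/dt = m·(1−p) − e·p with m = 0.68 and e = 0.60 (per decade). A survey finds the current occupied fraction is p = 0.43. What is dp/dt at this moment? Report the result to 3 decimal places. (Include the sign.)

0.130

Colonization term: m·(1−p) = 0.68×0.5700 = 0.38760.
Extinction term: e·p = 0.25800.
dp/dt = 0.38760 − 0.25800 = 0.12960.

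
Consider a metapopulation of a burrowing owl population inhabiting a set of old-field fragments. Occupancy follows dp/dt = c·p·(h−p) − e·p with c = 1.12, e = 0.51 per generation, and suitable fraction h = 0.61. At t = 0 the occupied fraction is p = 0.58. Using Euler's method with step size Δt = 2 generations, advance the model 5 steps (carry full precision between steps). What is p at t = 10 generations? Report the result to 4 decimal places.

Update rule: p ← p + [c·p·(h−p) − e·p]·Δt with Δt = 2.
  1  |  dp/dt·Δt = -0.552624  |  p_1 = 0.027376
  2  |  dp/dt·Δt = +0.007804  |  p_2 = 0.035180
  3  |  dp/dt·Δt = +0.009414  |  p_3 = 0.044594
  4  |  dp/dt·Δt = +0.010993  |  p_4 = 0.055587
  5  |  dp/dt·Δt = +0.012334  |  p_5 = 0.067921

0.0679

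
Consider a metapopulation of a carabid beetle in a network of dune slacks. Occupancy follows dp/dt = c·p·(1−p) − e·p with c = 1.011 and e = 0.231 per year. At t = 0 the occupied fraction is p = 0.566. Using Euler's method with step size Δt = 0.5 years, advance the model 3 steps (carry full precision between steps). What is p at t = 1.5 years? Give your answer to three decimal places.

0.705

Update rule: p ← p + [c·p·(1−p) − e·p]·Δt with Δt = 0.5.
p: 0.56600 → 0.62480  (Δp = +0.05880)
p: 0.62480 → 0.67114  (Δp = +0.04634)
p: 0.67114 → 0.70519  (Δp = +0.03405)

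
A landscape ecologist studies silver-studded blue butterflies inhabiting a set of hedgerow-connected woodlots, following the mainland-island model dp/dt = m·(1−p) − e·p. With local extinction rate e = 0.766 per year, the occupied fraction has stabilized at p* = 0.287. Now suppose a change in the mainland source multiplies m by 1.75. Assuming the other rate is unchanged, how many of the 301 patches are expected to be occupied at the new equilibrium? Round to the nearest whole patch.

124

Balance m(1−p*) = e·p* gives m = e·p*/(1−p*) = 0.766×0.28700/0.71300 = 0.30833.
New p* = m/(m+e) = 0.53958/(0.53958+0.76600) = 0.41329.
Expected occupied = 301 × 0.41329 = 124.40 ≈ 124.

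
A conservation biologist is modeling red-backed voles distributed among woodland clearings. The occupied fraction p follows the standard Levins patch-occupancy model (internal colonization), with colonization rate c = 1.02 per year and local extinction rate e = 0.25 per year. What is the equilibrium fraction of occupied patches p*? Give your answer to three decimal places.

0.755

Setting dp/dt = 0 and dividing through by p* gives c·(1−p*) = e.
So p* = 1 − e/c = 1 − 0.25/1.02 = 1 − 0.2451 = 0.7549.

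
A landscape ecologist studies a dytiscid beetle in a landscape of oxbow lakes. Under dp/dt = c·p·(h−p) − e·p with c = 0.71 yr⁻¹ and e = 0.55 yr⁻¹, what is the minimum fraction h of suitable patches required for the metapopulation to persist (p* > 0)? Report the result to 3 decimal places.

p* = h − e/c is positive only when h > e/c.
h_min = e/c = 0.55/0.71 = 0.7746.

0.775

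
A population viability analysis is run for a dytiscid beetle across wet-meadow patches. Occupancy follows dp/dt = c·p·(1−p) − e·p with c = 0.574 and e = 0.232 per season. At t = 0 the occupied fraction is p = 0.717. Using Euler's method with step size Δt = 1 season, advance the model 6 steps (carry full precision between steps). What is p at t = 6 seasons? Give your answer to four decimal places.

0.6034

Update rule: p ← p + [c·p·(1−p) − e·p]·Δt with Δt = 1.
  1  |  dp/dt·Δt = -0.049873  |  p_1 = 0.667127
  2  |  dp/dt·Δt = -0.027306  |  p_2 = 0.639821
  3  |  dp/dt·Δt = -0.016160  |  p_3 = 0.623661
  4  |  dp/dt·Δt = -0.009967  |  p_4 = 0.613694
  5  |  dp/dt·Δt = -0.006297  |  p_5 = 0.607397
  6  |  dp/dt·Δt = -0.004037  |  p_6 = 0.603360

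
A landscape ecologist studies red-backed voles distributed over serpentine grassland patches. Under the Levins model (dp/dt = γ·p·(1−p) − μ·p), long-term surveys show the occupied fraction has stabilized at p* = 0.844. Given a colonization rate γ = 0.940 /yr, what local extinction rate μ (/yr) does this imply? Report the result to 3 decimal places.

At equilibrium γ(1−p*) = μ.
μ = 0.940 × (1 − 0.844) = 0.940 × 0.1560 = 0.1466.

0.147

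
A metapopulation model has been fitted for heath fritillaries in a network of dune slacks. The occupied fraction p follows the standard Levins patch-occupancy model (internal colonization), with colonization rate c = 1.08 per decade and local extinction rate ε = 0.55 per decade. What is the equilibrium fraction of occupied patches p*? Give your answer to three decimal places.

At equilibrium, colonization balances extinction: c·p*·(1−p*) = ε·p*.
So p* = 1 − ε/c = 1 − 0.55/1.08 = 1 − 0.5093 = 0.4907.

0.491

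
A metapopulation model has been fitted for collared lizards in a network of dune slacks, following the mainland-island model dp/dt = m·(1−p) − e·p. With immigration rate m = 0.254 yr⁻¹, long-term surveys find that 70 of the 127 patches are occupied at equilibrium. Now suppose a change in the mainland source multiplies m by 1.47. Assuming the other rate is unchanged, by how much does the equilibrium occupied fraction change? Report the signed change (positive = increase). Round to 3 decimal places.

Observed p* = 70/127 = 0.55118.
Balance m(1−p*) = e·p* gives e = m(1−p*)/p* = 0.254×0.44882/0.55118 = 0.20683.
New p* = m/(m+e) = 0.37338/(0.37338+0.20683) = 0.64353.
Δp* = 0.64353 − 0.55118 = +0.09235.

0.092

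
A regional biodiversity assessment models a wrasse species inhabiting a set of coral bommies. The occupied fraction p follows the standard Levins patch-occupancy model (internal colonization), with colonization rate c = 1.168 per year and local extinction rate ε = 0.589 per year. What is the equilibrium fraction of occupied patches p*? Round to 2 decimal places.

0.50

Setting dp/dt = 0 and dividing through by p* gives c·(1−p*) = ε.
So p* = 1 − ε/c = 1 − 0.589/1.168 = 1 − 0.5043 = 0.4957.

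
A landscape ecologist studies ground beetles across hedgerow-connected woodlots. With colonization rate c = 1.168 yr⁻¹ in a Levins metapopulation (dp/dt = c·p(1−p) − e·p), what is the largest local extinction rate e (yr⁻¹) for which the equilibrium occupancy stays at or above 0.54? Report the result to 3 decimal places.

0.537

1 − e/c ≥ 0.54 ⇒ e ≤ c(1 − 0.54) = 1.168 × 0.4600.
e_max = 0.5373.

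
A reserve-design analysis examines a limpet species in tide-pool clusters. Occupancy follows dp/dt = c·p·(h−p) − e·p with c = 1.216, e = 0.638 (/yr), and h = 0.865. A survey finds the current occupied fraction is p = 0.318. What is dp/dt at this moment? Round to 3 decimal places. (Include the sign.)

0.009

Colonization term: c·p·(h−p) = 1.216×0.318×0.5470 = 0.21152.
Extinction term: e·p = 0.20288.
dp/dt = 0.21152 − 0.20288 = 0.00863.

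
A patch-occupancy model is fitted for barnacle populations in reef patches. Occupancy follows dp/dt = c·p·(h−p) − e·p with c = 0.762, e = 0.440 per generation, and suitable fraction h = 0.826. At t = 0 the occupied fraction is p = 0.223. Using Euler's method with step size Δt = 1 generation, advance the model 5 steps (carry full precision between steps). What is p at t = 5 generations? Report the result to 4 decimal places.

Update rule: p ← p + [c·p·(h−p) − e·p]·Δt with Δt = 1.
step 1: Δp = +0.00435, p = 0.22735
step 2: Δp = +0.00368, p = 0.23102
step 3: Δp = +0.00309, p = 0.23411
step 4: Δp = +0.00258, p = 0.23669
step 5: Δp = +0.00214, p = 0.23883

0.2388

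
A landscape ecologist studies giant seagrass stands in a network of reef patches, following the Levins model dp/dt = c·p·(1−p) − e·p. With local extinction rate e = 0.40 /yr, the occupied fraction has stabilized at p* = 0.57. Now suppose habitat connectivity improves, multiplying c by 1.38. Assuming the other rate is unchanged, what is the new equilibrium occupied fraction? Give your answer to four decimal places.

Balance c(1−p*) = e gives c = e/(1 − 0.57000) = 0.40/0.43000 = 0.93023.
New p* = 1 − e/c = 1 − 0.40000/1.28372 = 0.68841.

0.6884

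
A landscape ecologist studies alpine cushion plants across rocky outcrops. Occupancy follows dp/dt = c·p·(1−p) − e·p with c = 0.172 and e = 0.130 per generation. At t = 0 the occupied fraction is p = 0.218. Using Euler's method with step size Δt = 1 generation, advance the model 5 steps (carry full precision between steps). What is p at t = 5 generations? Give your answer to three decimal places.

Update rule: p ← p + [c·p·(1−p) − e·p]·Δt with Δt = 1.
t = 1: p = 0.21800 + (+0.00098) = 0.21898
t = 2: p = 0.21898 + (+0.00095) = 0.21993
t = 3: p = 0.21993 + (+0.00092) = 0.22085
t = 4: p = 0.22085 + (+0.00089) = 0.22174
t = 5: p = 0.22174 + (+0.00086) = 0.22259

0.223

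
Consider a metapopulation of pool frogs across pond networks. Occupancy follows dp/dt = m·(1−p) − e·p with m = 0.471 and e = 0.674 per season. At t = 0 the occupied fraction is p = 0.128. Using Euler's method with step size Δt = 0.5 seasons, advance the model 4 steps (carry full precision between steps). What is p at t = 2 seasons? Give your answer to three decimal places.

0.402

Update rule: p ← p + [m·(1−p) − e·p]·Δt with Δt = 0.5.
p: 0.12800 → 0.29022  (Δp = +0.16222)
p: 0.29022 → 0.35957  (Δp = +0.06935)
p: 0.35957 → 0.38922  (Δp = +0.02965)
p: 0.38922 → 0.40189  (Δp = +0.01267)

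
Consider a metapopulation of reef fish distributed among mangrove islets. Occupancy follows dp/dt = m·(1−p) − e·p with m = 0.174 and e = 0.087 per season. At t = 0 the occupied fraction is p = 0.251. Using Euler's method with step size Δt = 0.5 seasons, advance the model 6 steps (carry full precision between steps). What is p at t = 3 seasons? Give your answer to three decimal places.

0.487

Update rule: p ← p + [m·(1−p) − e·p]·Δt with Δt = 0.5.
t = 0.5: p = 0.25100 + (+0.05424) = 0.30524
t = 1: p = 0.30524 + (+0.04717) = 0.35241
t = 1.5: p = 0.35241 + (+0.04101) = 0.39342
t = 2: p = 0.39342 + (+0.03566) = 0.42908
t = 2.5: p = 0.42908 + (+0.03101) = 0.46008
t = 3: p = 0.46008 + (+0.02696) = 0.48704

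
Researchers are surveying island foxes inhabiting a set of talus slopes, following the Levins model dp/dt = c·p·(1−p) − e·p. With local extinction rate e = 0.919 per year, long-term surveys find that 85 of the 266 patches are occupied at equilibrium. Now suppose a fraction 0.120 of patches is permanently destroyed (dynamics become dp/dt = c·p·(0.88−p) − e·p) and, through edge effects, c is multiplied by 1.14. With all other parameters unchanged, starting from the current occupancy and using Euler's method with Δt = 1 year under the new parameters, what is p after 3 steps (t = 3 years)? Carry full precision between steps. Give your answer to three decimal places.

Observed p* = 85/266 = 0.31955.
Balance c(1−p*) = e gives c = e/(1 − 0.31955) = 0.919/0.68045 = 1.35057.
Starting from p₀ = 0.31955; update p ← p + (dp/dt)·Δt with the new parameters.
t = 1: p = 0.31955 + (-0.01793) = 0.30162
t = 2: p = 0.30162 + (-0.00860) = 0.29303
t = 3: p = 0.29303 + (-0.00447) = 0.28855

0.289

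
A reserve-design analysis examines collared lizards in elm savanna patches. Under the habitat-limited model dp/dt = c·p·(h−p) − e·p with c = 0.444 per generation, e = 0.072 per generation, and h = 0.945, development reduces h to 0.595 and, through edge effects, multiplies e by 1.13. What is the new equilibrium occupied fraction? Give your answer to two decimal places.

0.41

Before: p* = h − e/c = 0.945 − 0.072/0.444 = 0.945 − 0.1622 = 0.7828.
After: c = 0.444, e = 0.08136, h = 0.595; p* = 0.595 − 0.08136/0.444 = 0.4118.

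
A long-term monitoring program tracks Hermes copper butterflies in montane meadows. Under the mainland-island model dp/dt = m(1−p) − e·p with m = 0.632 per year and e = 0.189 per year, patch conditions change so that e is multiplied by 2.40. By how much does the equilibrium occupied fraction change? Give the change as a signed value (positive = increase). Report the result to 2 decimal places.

Before: p* = 0.632/(0.632+0.189) = 0.7698.
After: m = 0.632, e = 0.4536; p* = 0.632/1.0856 = 0.5822.
Δp* = 0.5822 − 0.7698 = -0.1876.

-0.19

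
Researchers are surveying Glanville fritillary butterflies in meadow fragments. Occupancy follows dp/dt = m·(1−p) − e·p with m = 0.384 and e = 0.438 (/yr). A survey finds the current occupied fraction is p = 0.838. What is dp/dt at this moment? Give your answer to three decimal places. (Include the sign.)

Colonization term: m·(1−p) = 0.384×0.1620 = 0.06221.
Extinction term: e·p = 0.36704.
dp/dt = 0.06221 − 0.36704 = -0.30484.

-0.305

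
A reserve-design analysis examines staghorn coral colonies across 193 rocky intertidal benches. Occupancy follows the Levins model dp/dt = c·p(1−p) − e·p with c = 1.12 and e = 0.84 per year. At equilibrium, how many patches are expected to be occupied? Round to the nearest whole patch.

p* = 1 − e/c = 1 − 0.84/1.12 = 0.2500.
Expected occupied patches = N × p* = 193 × 0.2500 = 48.25 ≈ 48.

48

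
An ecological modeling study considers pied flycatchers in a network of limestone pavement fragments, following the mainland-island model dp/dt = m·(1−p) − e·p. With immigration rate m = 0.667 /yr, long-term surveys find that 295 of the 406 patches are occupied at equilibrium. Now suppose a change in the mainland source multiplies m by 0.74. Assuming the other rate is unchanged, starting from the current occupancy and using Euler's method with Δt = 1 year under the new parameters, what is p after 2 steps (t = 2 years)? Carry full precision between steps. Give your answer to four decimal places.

0.6671

Observed p* = 295/406 = 0.72660.
Balance m(1−p*) = e·p* gives e = m(1−p*)/p* = 0.667×0.27340/0.72660 = 0.25097.
Starting from p₀ = 0.72660; update p ← p + (dp/dt)·Δt with the new parameters.
t = 1: p = 0.72660 + (-0.04741) = 0.67919
t = 2: p = 0.67919 + (-0.01211) = 0.66708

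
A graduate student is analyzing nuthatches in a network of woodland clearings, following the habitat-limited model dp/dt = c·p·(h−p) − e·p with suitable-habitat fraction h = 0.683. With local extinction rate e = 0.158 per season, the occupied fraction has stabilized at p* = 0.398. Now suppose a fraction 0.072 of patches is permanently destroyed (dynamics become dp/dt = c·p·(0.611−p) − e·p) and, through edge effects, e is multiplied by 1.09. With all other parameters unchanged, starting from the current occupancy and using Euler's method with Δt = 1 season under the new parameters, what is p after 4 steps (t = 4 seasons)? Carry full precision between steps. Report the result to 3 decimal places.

Balance c(h−p*) = e gives c = e/(0.683 − 0.39800) = 0.158/0.28500 = 0.55439.
Starting from p₀ = 0.39800; update p ← p + (dp/dt)·Δt with the new parameters.
p: 0.39800 → 0.37645  (Δp = -0.02155)
p: 0.37645 → 0.36057  (Δp = -0.01588)
p: 0.36057 → 0.34853  (Δp = -0.01204)
p: 0.34853 → 0.33922  (Δp = -0.00931)

0.339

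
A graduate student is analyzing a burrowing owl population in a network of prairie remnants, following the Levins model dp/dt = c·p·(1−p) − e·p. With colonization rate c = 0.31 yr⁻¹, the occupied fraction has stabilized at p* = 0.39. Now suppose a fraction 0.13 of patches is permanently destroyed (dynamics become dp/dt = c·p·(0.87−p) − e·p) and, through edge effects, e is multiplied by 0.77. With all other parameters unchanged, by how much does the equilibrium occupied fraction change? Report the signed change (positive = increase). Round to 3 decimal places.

0.010

Balance c(1−p*) = e gives e = 0.31×(1 − 0.39000) = 0.18910.
New p* = 0.87 − e/c = 0.87 − 0.14561/0.31000 = 0.40029.
Δp* = 0.40029 − 0.39000 = +0.01029.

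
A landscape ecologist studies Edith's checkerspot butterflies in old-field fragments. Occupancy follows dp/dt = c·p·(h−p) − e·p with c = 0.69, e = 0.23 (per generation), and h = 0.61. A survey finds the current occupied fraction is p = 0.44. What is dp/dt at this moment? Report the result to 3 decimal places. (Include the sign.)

-0.050

Colonization term: c·p·(h−p) = 0.69×0.44×0.1700 = 0.05161.
Extinction term: e·p = 0.10120.
dp/dt = 0.05161 − 0.10120 = -0.04959.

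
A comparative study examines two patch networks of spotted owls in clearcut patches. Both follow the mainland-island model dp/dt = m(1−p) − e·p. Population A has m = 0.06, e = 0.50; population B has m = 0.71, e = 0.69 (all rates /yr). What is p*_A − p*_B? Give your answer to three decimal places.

A: p*_A = m/(m+e) = 0.06/0.5600 = 0.1071.
B: p*_B = 0.71/1.4000 = 0.5071.
p*_A − p*_B = 0.1071 − 0.5071 = -0.4000.

-0.400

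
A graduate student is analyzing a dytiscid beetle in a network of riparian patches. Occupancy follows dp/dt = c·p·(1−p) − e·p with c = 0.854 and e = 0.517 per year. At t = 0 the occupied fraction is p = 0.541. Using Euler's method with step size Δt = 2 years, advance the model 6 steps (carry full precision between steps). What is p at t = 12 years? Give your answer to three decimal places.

Update rule: p ← p + [c·p·(1−p) − e·p]·Δt with Δt = 2.
  1  |  dp/dt·Δt = -0.135265  |  p_1 = 0.405735
  2  |  dp/dt·Δt = -0.007707  |  p_2 = 0.398028
  3  |  dp/dt·Δt = -0.002321  |  p_3 = 0.395707
  4  |  dp/dt·Δt = -0.000739  |  p_4 = 0.394968
  5  |  dp/dt·Δt = -0.000239  |  p_5 = 0.394729
  6  |  dp/dt·Δt = -0.000078  |  p_6 = 0.394651

0.395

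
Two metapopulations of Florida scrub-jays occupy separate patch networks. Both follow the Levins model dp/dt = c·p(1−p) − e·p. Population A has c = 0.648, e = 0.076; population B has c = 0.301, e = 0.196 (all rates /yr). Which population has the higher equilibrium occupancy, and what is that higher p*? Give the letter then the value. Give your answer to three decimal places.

A: p*_A = 1 − 0.076/0.648 = 0.8827.
B: p*_B = 1 − 0.196/0.301 = 0.3488.
A is higher at 0.8827.

A, 0.883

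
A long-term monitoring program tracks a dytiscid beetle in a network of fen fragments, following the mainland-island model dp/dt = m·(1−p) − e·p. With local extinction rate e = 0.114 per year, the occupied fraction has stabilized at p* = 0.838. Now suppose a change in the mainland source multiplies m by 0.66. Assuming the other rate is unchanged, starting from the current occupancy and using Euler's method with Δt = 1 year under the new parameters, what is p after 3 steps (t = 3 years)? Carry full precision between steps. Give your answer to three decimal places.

0.781

Balance m(1−p*) = e·p* gives m = e·p*/(1−p*) = 0.114×0.83800/0.16200 = 0.58970.
Starting from p₀ = 0.83800; update p ← p + (dp/dt)·Δt with the new parameters.
  1  |  dp/dt·Δt = -0.032481  |  p_1 = 0.805519
  2  |  dp/dt·Δt = -0.016136  |  p_2 = 0.789383
  3  |  dp/dt·Δt = -0.008016  |  p_3 = 0.781366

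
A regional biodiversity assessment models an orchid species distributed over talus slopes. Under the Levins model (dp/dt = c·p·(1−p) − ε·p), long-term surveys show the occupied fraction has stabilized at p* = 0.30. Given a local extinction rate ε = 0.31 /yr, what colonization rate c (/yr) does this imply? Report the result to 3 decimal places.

0.443

At equilibrium c(1−p*) = ε, so c = ε/(1−p*).
c = 0.31/(1 − 0.30) = 0.31/0.7000 = 0.4429.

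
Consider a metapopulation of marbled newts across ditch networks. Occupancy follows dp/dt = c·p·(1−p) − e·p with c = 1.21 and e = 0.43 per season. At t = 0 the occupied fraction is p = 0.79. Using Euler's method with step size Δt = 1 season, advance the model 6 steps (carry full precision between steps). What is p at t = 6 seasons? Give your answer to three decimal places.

Update rule: p ← p + [c·p·(1−p) − e·p]·Δt with Δt = 1.
  1  |  dp/dt·Δt = -0.138961  |  p_1 = 0.651039
  2  |  dp/dt·Δt = -0.005050  |  p_2 = 0.645989
  3  |  dp/dt·Δt = -0.001064  |  p_3 = 0.644925
  4  |  dp/dt·Δt = -0.000232  |  p_4 = 0.644693
  5  |  dp/dt·Δt = -0.000051  |  p_5 = 0.644642
  6  |  dp/dt·Δt = -0.000011  |  p_6 = 0.644631

0.645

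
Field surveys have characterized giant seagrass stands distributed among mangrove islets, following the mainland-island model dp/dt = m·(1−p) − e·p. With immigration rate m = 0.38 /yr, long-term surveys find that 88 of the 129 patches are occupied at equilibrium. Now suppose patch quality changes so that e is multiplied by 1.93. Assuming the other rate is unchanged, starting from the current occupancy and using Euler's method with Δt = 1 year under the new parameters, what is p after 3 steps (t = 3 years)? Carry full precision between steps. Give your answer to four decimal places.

Observed p* = 88/129 = 0.68217.
Balance m(1−p*) = e·p* gives e = m(1−p*)/p* = 0.38×0.31783/0.68217 = 0.17705.
Starting from p₀ = 0.68217; update p ← p + (dp/dt)·Δt with the new parameters.
  1  |  dp/dt·Δt = -0.112321  |  p_1 = 0.569850
  2  |  dp/dt·Δt = -0.031259  |  p_2 = 0.538590
  3  |  dp/dt·Δt = -0.008699  |  p_3 = 0.529891

0.5299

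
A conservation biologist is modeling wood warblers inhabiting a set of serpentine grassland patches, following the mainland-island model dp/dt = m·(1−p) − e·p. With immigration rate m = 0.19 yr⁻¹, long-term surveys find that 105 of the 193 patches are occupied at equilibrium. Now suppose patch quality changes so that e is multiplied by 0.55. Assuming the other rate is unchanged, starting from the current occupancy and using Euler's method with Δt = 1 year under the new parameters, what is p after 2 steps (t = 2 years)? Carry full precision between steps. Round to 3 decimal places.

0.611

Observed p* = 105/193 = 0.54404.
Balance m(1−p*) = e·p* gives e = m(1−p*)/p* = 0.19×0.45596/0.54404 = 0.15924.
Starting from p₀ = 0.54404; update p ← p + (dp/dt)·Δt with the new parameters.
p: 0.54404 → 0.58303  (Δp = +0.03898)
p: 0.58303 → 0.61119  (Δp = +0.02816)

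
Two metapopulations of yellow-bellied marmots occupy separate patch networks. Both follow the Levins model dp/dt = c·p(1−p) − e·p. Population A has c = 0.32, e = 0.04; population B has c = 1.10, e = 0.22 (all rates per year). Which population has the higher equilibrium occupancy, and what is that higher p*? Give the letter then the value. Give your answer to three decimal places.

A: p*_A = 1 − 0.04/0.32 = 0.8750.
B: p*_B = 1 − 0.22/1.10 = 0.8000.
A is higher at 0.8750.

A, 0.875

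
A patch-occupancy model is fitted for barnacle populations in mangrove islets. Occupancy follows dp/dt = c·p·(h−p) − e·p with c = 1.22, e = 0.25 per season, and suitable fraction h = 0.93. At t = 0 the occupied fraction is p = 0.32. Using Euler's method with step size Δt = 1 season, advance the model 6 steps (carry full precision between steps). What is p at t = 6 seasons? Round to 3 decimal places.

0.725

Update rule: p ← p + [c·p·(h−p) − e·p]·Δt with Δt = 1.
  1  |  dp/dt·Δt = +0.158144  |  p_1 = 0.478144
  2  |  dp/dt·Δt = +0.144048  |  p_2 = 0.622192
  3  |  dp/dt·Δt = +0.078101  |  p_3 = 0.700293
  4  |  dp/dt·Δt = +0.021179  |  p_4 = 0.721472
  5  |  dp/dt·Δt = +0.003178  |  p_5 = 0.724649
  6  |  dp/dt·Δt = +0.000382  |  p_6 = 0.725032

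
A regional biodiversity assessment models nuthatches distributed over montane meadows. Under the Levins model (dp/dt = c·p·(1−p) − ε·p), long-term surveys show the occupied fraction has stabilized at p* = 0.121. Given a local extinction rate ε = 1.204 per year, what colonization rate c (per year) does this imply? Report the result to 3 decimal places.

1.370

At equilibrium c(1−p*) = ε, so c = ε/(1−p*).
c = 1.204/(1 − 0.121) = 1.204/0.8790 = 1.3697.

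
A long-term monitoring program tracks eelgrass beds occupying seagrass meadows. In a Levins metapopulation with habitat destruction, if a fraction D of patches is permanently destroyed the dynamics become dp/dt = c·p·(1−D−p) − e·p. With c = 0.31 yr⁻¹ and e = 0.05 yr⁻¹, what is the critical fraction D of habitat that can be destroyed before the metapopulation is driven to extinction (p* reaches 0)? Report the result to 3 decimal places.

The nontrivial equilibrium is p* = (1−D) − e/c; extinction occurs when this hits zero.
So D_crit = 1 − e/c = 1 − 0.05/0.31 = 1 − 0.1613 = 0.8387.
This equals the undisturbed p*, a classic result of Lande's extension.

0.839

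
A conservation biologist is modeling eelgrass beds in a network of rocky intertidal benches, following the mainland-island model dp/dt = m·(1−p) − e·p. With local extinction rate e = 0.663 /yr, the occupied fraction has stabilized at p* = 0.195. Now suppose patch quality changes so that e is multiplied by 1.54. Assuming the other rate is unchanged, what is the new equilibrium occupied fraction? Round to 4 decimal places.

0.1359

Balance m(1−p*) = e·p* gives m = e·p*/(1−p*) = 0.663×0.19500/0.80500 = 0.16060.
New p* = m/(m+e) = 0.16060/(0.16060+1.02102) = 0.13592.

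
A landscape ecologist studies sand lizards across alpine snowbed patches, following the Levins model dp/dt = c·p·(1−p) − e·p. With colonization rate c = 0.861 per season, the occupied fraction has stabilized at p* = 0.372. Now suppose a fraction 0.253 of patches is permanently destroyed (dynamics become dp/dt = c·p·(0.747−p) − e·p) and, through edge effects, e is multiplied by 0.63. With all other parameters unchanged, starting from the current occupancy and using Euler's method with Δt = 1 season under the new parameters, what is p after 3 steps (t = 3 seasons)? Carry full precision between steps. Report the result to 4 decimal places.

0.3580

Balance c(1−p*) = e gives e = 0.861×(1 − 0.37200) = 0.54071.
Starting from p₀ = 0.37200; update p ← p + (dp/dt)·Δt with the new parameters.
t = 1: p = 0.37200 + (-0.00661) = 0.36539
t = 2: p = 0.36539 + (-0.00441) = 0.36098
t = 3: p = 0.36098 + (-0.00299) = 0.35799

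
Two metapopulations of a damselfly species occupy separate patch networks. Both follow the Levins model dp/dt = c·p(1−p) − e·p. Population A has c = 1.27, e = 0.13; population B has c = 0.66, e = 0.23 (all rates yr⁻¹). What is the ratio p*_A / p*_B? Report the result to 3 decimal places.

A: p*_A = 1 − 0.13/1.27 = 0.8976.
B: p*_B = 1 − 0.23/0.66 = 0.6515.
p*_A / p*_B = 0.8976/0.6515 = 1.3778.

1.378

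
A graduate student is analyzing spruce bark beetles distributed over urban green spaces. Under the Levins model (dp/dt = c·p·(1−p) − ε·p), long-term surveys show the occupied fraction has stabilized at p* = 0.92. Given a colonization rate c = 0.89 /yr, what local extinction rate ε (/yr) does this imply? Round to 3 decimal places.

At equilibrium c(1−p*) = ε.
ε = 0.89 × (1 − 0.92) = 0.89 × 0.0800 = 0.0712.

0.071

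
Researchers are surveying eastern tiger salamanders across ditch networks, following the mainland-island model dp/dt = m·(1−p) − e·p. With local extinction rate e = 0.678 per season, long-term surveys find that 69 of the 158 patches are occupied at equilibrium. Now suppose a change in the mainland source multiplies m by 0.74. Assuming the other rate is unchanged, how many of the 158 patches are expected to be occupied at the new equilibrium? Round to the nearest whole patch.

Observed p* = 69/158 = 0.43671.
Balance m(1−p*) = e·p* gives m = e·p*/(1−p*) = 0.678×0.43671/0.56329 = 0.52564.
New p* = m/(m+e) = 0.38897/(0.38897+0.67800) = 0.36456.
Expected occupied = 158 × 0.36456 = 57.60 ≈ 58.

58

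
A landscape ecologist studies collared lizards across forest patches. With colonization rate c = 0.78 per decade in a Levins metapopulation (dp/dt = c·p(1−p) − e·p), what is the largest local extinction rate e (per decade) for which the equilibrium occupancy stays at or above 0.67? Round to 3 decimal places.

0.257

1 − e/c ≥ 0.67 ⇒ e ≤ c(1 − 0.67) = 0.78 × 0.3300.
e_max = 0.2574.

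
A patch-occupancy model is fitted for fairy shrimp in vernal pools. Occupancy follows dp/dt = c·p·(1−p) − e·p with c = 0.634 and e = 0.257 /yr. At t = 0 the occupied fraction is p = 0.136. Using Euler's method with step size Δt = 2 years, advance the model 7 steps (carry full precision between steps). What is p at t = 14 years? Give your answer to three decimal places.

0.593

Update rule: p ← p + [c·p·(1−p) − e·p]·Δt with Δt = 2.
step 1: Δp = +0.07909, p = 0.21509
step 2: Δp = +0.10352, p = 0.31861
step 3: Δp = +0.11151, p = 0.43012
step 4: Δp = +0.08973, p = 0.51985
step 5: Δp = +0.04930, p = 0.56915
step 6: Δp = +0.01840, p = 0.58754
step 7: Δp = +0.00529, p = 0.59283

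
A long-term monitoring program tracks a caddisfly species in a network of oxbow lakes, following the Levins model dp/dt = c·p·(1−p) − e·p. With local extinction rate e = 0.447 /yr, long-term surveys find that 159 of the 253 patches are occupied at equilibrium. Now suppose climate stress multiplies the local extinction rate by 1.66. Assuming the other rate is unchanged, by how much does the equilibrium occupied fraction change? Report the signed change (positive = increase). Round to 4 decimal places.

Observed p* = 159/253 = 0.62846.
Balance c(1−p*) = e gives c = e/(1 − 0.62846) = 0.447/0.37154 = 1.20310.
New p* = 1 − e/c = 1 − 0.74202/1.20310 = 0.38324.
Δp* = 0.38324 − 0.62846 = -0.24522.

-0.2452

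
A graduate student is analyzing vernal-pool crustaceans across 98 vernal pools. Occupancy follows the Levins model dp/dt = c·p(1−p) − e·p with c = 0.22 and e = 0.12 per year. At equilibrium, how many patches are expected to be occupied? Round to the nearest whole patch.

p* = 1 − e/c = 1 − 0.12/0.22 = 0.4545.
Expected occupied patches = N × p* = 98 × 0.4545 = 44.55 ≈ 45.

45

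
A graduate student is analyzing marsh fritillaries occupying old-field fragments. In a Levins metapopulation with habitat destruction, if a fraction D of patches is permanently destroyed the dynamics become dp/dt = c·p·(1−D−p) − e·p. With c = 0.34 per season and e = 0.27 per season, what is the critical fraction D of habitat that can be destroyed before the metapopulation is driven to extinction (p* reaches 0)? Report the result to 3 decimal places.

The nontrivial equilibrium is p* = (1−D) − e/c; extinction occurs when this hits zero.
So D_crit = 1 − e/c = 1 − 0.27/0.34 = 1 − 0.7941 = 0.2059.
Note this equals the original equilibrium occupancy — the Levins extinction-debt result.

0.206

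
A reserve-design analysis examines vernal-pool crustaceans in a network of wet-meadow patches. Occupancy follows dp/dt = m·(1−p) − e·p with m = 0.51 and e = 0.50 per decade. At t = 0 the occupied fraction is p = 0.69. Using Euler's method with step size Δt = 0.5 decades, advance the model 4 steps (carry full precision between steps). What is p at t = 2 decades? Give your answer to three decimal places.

Update rule: p ← p + [m·(1−p) − e·p]·Δt with Δt = 0.5.
t = 0.5: p = 0.69000 + (-0.09345) = 0.59655
t = 1: p = 0.59655 + (-0.04626) = 0.55029
t = 1.5: p = 0.55029 + (-0.02290) = 0.52739
t = 2: p = 0.52739 + (-0.01133) = 0.51606

0.516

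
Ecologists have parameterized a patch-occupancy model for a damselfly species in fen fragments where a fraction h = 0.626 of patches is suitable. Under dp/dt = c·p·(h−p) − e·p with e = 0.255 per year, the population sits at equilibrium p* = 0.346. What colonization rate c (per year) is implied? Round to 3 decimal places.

At equilibrium c(h−p*) = e, so c = e/(h−p*).
c = 0.255/(0.626 − 0.346) = 0.255/0.2800 = 0.9107.

0.911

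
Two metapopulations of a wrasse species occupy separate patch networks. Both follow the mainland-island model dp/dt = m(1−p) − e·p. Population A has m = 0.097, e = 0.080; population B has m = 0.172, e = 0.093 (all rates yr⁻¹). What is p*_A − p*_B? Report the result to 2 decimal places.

-0.10

A: p*_A = m/(m+e) = 0.097/0.1770 = 0.5480.
B: p*_B = 0.172/0.2650 = 0.6491.
p*_A − p*_B = 0.5480 − 0.6491 = -0.1010.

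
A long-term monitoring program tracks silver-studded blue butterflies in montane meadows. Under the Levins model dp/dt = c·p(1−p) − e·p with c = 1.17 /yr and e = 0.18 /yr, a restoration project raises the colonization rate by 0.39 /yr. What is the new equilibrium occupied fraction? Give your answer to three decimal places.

0.885

Before: p* = 1 − 0.18/1.17 = 0.8462.
After the change, c = 1.56, e = 0.18, so p* = 1 − 0.18/1.56 = 0.8846.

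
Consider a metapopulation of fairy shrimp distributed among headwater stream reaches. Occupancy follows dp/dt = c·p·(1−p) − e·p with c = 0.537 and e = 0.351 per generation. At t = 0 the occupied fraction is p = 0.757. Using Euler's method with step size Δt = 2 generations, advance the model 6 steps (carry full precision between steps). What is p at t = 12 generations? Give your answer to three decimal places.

0.352

Update rule: p ← p + [c·p·(1−p) − e·p]·Δt with Δt = 2.
step 1: Δp = -0.33385, p = 0.42315
step 2: Δp = -0.03489, p = 0.38826
step 3: Δp = -0.01747, p = 0.37079
step 4: Δp = -0.00972, p = 0.36106
step 5: Δp = -0.00570, p = 0.35537
step 6: Δp = -0.00343, p = 0.35193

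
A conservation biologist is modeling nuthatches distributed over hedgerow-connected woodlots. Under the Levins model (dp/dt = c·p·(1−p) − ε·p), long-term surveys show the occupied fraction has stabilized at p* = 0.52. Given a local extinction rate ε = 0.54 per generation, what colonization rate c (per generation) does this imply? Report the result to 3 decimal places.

1.125

At equilibrium c(1−p*) = ε, so c = ε/(1−p*).
c = 0.54/(1 − 0.52) = 0.54/0.4800 = 1.1250.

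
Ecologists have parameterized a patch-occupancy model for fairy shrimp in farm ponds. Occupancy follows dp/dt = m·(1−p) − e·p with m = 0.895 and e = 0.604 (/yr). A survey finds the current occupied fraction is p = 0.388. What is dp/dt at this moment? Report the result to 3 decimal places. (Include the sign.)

Colonization term: m·(1−p) = 0.895×0.6120 = 0.54774.
Extinction term: e·p = 0.23435.
dp/dt = 0.54774 − 0.23435 = 0.31339.

0.313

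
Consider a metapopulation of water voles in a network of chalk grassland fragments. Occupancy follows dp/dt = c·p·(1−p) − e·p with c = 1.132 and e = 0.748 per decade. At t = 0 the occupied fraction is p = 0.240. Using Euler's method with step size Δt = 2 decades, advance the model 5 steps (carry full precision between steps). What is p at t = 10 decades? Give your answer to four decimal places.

0.3390

Update rule: p ← p + [c·p·(1−p) − e·p]·Δt with Δt = 2.
t = 2: p = 0.24000 + (+0.05391) = 0.29391
t = 4: p = 0.29391 + (+0.03015) = 0.32406
t = 6: p = 0.32406 + (+0.01112) = 0.33519
t = 8: p = 0.33519 + (+0.00306) = 0.33825
t = 10: p = 0.33825 + (+0.00075) = 0.33899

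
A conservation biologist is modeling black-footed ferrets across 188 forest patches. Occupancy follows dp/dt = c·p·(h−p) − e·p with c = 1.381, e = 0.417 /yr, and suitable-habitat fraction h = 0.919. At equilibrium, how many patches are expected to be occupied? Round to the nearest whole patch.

p* = h − e/c = 0.919 − 0.3020 = 0.6170.
Expected occupied patches = N × p* = 188 × 0.6170 = 116.00 ≈ 116.

116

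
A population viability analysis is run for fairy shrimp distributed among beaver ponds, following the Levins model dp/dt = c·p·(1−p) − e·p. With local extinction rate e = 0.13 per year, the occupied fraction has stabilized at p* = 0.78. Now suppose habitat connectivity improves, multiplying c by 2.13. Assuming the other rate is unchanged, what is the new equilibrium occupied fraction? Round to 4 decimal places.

0.8967

Balance c(1−p*) = e gives c = e/(1 − 0.78000) = 0.13/0.22000 = 0.59091.
New p* = 1 − e/c = 1 − 0.13000/1.25864 = 0.89671.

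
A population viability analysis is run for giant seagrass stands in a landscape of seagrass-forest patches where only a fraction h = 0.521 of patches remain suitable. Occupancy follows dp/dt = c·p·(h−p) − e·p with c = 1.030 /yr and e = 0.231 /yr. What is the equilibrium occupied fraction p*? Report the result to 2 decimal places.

0.30

Setting dp/dt = 0 and dividing by p* gives c·(h−p*) = e.
So p* = h − e/c = 0.521 − 0.231/1.030 = 0.521 − 0.2243 = 0.2967.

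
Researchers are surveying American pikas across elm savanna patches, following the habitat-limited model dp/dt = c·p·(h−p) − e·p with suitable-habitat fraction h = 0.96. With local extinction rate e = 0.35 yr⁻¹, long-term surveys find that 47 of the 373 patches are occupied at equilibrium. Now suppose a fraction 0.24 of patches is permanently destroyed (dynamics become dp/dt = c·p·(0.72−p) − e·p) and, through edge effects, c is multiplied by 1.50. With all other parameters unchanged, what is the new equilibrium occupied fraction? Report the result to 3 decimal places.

0.164

Observed p* = 47/373 = 0.12601.
Balance c(h−p*) = e gives c = e/(0.96 − 0.12601) = 0.35/0.83399 = 0.41967.
New p* = 0.72 − e/c = 0.72 − 0.35000/0.62950 = 0.16400.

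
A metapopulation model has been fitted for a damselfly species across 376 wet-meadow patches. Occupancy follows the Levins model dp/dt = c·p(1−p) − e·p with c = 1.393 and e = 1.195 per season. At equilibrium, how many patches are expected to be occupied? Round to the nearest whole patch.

53

p* = 1 − e/c = 1 − 1.195/1.393 = 0.1421.
Expected occupied patches = N × p* = 376 × 0.1421 = 53.44 ≈ 53.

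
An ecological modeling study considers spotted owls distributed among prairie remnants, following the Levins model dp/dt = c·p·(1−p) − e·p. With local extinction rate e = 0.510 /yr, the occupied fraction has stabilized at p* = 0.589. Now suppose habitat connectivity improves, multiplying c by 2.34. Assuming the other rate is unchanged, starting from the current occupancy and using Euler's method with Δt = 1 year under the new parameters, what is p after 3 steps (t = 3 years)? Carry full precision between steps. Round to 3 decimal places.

0.976

Balance c(1−p*) = e gives c = e/(1 − 0.58900) = 0.510/0.41100 = 1.24088.
Starting from p₀ = 0.58900; update p ← p + (dp/dt)·Δt with the new parameters.
p: 0.58900 → 0.99152  (Δp = +0.40252)
p: 0.99152 → 0.51025  (Δp = -0.48127)
p: 0.51025 → 0.97563  (Δp = +0.46538)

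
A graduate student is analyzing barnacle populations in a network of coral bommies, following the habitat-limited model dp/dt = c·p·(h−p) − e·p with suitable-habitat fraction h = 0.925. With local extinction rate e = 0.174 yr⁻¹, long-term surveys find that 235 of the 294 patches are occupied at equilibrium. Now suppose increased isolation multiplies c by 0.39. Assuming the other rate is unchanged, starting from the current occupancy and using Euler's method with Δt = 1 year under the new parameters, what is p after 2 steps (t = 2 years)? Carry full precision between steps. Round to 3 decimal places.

0.671

Observed p* = 235/294 = 0.79932.
Balance c(h−p*) = e gives c = e/(0.925 − 0.79932) = 0.174/0.12568 = 1.38447.
Starting from p₀ = 0.79932; update p ← p + (dp/dt)·Δt with the new parameters.
step 1: Δp = -0.08484, p = 0.71448
step 2: Δp = -0.04311, p = 0.67137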